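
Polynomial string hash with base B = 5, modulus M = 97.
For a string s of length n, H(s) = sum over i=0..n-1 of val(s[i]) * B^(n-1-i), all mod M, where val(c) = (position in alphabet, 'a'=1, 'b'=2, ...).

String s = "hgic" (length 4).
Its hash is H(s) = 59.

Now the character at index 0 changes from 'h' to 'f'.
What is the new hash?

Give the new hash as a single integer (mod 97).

Answer: 3

Derivation:
val('h') = 8, val('f') = 6
Position k = 0, exponent = n-1-k = 3
B^3 mod M = 5^3 mod 97 = 28
Delta = (6 - 8) * 28 mod 97 = 41
New hash = (59 + 41) mod 97 = 3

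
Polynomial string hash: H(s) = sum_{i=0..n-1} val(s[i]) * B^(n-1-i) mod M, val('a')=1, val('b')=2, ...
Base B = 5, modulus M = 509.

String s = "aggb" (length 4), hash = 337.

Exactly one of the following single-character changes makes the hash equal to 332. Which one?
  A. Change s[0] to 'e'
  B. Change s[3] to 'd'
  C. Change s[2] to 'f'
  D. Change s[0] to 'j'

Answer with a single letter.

Option A: s[0]='a'->'e', delta=(5-1)*5^3 mod 509 = 500, hash=337+500 mod 509 = 328
Option B: s[3]='b'->'d', delta=(4-2)*5^0 mod 509 = 2, hash=337+2 mod 509 = 339
Option C: s[2]='g'->'f', delta=(6-7)*5^1 mod 509 = 504, hash=337+504 mod 509 = 332 <-- target
Option D: s[0]='a'->'j', delta=(10-1)*5^3 mod 509 = 107, hash=337+107 mod 509 = 444

Answer: C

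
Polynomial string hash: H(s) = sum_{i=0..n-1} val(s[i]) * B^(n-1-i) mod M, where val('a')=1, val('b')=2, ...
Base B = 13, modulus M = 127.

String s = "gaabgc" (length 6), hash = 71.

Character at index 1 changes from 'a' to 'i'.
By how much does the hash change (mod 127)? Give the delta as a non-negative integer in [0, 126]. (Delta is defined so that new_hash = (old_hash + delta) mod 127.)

Delta formula: (val(new) - val(old)) * B^(n-1-k) mod M
  val('i') - val('a') = 9 - 1 = 8
  B^(n-1-k) = 13^4 mod 127 = 113
  Delta = 8 * 113 mod 127 = 15

Answer: 15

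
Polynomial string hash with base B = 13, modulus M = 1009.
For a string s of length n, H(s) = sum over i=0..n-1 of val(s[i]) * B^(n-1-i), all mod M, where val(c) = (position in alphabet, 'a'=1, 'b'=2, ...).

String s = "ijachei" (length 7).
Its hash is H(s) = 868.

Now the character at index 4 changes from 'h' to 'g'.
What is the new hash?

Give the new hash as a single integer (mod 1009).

val('h') = 8, val('g') = 7
Position k = 4, exponent = n-1-k = 2
B^2 mod M = 13^2 mod 1009 = 169
Delta = (7 - 8) * 169 mod 1009 = 840
New hash = (868 + 840) mod 1009 = 699

Answer: 699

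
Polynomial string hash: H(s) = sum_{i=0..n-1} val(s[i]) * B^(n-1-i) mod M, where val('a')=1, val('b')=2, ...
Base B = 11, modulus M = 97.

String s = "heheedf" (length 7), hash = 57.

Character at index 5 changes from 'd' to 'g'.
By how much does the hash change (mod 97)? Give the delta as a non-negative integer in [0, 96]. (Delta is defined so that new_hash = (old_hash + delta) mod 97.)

Delta formula: (val(new) - val(old)) * B^(n-1-k) mod M
  val('g') - val('d') = 7 - 4 = 3
  B^(n-1-k) = 11^1 mod 97 = 11
  Delta = 3 * 11 mod 97 = 33

Answer: 33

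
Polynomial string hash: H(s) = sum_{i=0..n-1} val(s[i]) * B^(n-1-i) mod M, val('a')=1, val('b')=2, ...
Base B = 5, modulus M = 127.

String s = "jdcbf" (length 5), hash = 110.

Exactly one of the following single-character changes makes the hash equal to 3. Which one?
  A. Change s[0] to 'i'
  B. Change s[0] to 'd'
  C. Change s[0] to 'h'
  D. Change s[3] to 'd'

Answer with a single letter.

Option A: s[0]='j'->'i', delta=(9-10)*5^4 mod 127 = 10, hash=110+10 mod 127 = 120
Option B: s[0]='j'->'d', delta=(4-10)*5^4 mod 127 = 60, hash=110+60 mod 127 = 43
Option C: s[0]='j'->'h', delta=(8-10)*5^4 mod 127 = 20, hash=110+20 mod 127 = 3 <-- target
Option D: s[3]='b'->'d', delta=(4-2)*5^1 mod 127 = 10, hash=110+10 mod 127 = 120

Answer: C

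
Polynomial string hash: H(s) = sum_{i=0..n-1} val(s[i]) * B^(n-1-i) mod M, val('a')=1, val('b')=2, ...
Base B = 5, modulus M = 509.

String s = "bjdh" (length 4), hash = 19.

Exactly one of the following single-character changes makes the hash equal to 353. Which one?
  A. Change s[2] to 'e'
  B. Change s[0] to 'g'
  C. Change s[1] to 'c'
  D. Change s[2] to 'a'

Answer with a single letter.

Option A: s[2]='d'->'e', delta=(5-4)*5^1 mod 509 = 5, hash=19+5 mod 509 = 24
Option B: s[0]='b'->'g', delta=(7-2)*5^3 mod 509 = 116, hash=19+116 mod 509 = 135
Option C: s[1]='j'->'c', delta=(3-10)*5^2 mod 509 = 334, hash=19+334 mod 509 = 353 <-- target
Option D: s[2]='d'->'a', delta=(1-4)*5^1 mod 509 = 494, hash=19+494 mod 509 = 4

Answer: C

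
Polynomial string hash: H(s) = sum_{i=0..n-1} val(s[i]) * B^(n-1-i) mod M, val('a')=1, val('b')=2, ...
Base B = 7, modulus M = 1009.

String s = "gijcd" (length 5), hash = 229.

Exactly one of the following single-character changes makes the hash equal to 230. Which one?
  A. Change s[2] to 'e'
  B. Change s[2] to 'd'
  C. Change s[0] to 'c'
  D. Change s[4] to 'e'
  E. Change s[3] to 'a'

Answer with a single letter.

Answer: D

Derivation:
Option A: s[2]='j'->'e', delta=(5-10)*7^2 mod 1009 = 764, hash=229+764 mod 1009 = 993
Option B: s[2]='j'->'d', delta=(4-10)*7^2 mod 1009 = 715, hash=229+715 mod 1009 = 944
Option C: s[0]='g'->'c', delta=(3-7)*7^4 mod 1009 = 486, hash=229+486 mod 1009 = 715
Option D: s[4]='d'->'e', delta=(5-4)*7^0 mod 1009 = 1, hash=229+1 mod 1009 = 230 <-- target
Option E: s[3]='c'->'a', delta=(1-3)*7^1 mod 1009 = 995, hash=229+995 mod 1009 = 215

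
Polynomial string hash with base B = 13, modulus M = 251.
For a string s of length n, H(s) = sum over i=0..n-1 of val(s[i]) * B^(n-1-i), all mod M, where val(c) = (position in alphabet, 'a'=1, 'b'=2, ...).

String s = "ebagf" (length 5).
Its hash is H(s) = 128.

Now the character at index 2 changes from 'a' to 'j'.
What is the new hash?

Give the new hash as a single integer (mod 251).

val('a') = 1, val('j') = 10
Position k = 2, exponent = n-1-k = 2
B^2 mod M = 13^2 mod 251 = 169
Delta = (10 - 1) * 169 mod 251 = 15
New hash = (128 + 15) mod 251 = 143

Answer: 143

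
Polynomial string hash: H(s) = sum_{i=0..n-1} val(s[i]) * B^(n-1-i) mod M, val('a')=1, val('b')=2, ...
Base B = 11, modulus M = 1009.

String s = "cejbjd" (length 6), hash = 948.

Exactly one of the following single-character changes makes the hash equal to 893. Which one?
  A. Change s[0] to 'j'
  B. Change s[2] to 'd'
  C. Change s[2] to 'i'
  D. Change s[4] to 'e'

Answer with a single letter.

Option A: s[0]='c'->'j', delta=(10-3)*11^5 mod 1009 = 304, hash=948+304 mod 1009 = 243
Option B: s[2]='j'->'d', delta=(4-10)*11^3 mod 1009 = 86, hash=948+86 mod 1009 = 25
Option C: s[2]='j'->'i', delta=(9-10)*11^3 mod 1009 = 687, hash=948+687 mod 1009 = 626
Option D: s[4]='j'->'e', delta=(5-10)*11^1 mod 1009 = 954, hash=948+954 mod 1009 = 893 <-- target

Answer: D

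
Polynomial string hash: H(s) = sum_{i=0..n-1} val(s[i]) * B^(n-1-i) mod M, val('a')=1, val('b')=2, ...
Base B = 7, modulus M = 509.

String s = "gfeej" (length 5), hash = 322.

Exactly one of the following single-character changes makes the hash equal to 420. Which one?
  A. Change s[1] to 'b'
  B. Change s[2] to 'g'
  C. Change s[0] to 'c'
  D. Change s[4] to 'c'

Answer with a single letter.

Answer: B

Derivation:
Option A: s[1]='f'->'b', delta=(2-6)*7^3 mod 509 = 155, hash=322+155 mod 509 = 477
Option B: s[2]='e'->'g', delta=(7-5)*7^2 mod 509 = 98, hash=322+98 mod 509 = 420 <-- target
Option C: s[0]='g'->'c', delta=(3-7)*7^4 mod 509 = 67, hash=322+67 mod 509 = 389
Option D: s[4]='j'->'c', delta=(3-10)*7^0 mod 509 = 502, hash=322+502 mod 509 = 315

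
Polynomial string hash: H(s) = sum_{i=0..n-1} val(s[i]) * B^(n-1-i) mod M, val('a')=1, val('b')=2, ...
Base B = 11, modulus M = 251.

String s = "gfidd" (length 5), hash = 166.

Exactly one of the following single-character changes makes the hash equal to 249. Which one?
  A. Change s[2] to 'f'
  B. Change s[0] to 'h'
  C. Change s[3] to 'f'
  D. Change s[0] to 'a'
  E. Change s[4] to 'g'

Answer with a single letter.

Option A: s[2]='i'->'f', delta=(6-9)*11^2 mod 251 = 139, hash=166+139 mod 251 = 54
Option B: s[0]='g'->'h', delta=(8-7)*11^4 mod 251 = 83, hash=166+83 mod 251 = 249 <-- target
Option C: s[3]='d'->'f', delta=(6-4)*11^1 mod 251 = 22, hash=166+22 mod 251 = 188
Option D: s[0]='g'->'a', delta=(1-7)*11^4 mod 251 = 4, hash=166+4 mod 251 = 170
Option E: s[4]='d'->'g', delta=(7-4)*11^0 mod 251 = 3, hash=166+3 mod 251 = 169

Answer: B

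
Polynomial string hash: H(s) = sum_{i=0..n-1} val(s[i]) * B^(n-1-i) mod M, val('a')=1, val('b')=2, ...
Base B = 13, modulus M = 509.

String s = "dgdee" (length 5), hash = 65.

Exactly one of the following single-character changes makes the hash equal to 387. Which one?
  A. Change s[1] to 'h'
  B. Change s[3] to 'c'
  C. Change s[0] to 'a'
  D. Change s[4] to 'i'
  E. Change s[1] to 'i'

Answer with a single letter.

Answer: E

Derivation:
Option A: s[1]='g'->'h', delta=(8-7)*13^3 mod 509 = 161, hash=65+161 mod 509 = 226
Option B: s[3]='e'->'c', delta=(3-5)*13^1 mod 509 = 483, hash=65+483 mod 509 = 39
Option C: s[0]='d'->'a', delta=(1-4)*13^4 mod 509 = 338, hash=65+338 mod 509 = 403
Option D: s[4]='e'->'i', delta=(9-5)*13^0 mod 509 = 4, hash=65+4 mod 509 = 69
Option E: s[1]='g'->'i', delta=(9-7)*13^3 mod 509 = 322, hash=65+322 mod 509 = 387 <-- target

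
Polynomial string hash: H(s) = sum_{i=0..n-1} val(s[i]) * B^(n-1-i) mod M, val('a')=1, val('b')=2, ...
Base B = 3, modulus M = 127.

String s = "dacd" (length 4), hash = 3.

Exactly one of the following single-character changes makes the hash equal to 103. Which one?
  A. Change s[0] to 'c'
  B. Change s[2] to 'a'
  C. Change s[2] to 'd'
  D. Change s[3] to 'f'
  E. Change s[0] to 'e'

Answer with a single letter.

Answer: A

Derivation:
Option A: s[0]='d'->'c', delta=(3-4)*3^3 mod 127 = 100, hash=3+100 mod 127 = 103 <-- target
Option B: s[2]='c'->'a', delta=(1-3)*3^1 mod 127 = 121, hash=3+121 mod 127 = 124
Option C: s[2]='c'->'d', delta=(4-3)*3^1 mod 127 = 3, hash=3+3 mod 127 = 6
Option D: s[3]='d'->'f', delta=(6-4)*3^0 mod 127 = 2, hash=3+2 mod 127 = 5
Option E: s[0]='d'->'e', delta=(5-4)*3^3 mod 127 = 27, hash=3+27 mod 127 = 30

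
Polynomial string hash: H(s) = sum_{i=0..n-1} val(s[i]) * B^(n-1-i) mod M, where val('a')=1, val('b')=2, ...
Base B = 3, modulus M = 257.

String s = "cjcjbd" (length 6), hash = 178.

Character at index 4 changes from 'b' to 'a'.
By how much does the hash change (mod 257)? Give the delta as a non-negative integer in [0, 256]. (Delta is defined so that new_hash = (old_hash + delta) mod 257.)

Delta formula: (val(new) - val(old)) * B^(n-1-k) mod M
  val('a') - val('b') = 1 - 2 = -1
  B^(n-1-k) = 3^1 mod 257 = 3
  Delta = -1 * 3 mod 257 = 254

Answer: 254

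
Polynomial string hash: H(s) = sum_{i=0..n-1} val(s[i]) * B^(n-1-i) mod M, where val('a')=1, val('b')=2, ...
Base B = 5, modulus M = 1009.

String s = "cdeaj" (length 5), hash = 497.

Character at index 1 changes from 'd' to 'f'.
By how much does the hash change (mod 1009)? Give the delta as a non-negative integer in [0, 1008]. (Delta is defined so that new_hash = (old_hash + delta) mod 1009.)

Answer: 250

Derivation:
Delta formula: (val(new) - val(old)) * B^(n-1-k) mod M
  val('f') - val('d') = 6 - 4 = 2
  B^(n-1-k) = 5^3 mod 1009 = 125
  Delta = 2 * 125 mod 1009 = 250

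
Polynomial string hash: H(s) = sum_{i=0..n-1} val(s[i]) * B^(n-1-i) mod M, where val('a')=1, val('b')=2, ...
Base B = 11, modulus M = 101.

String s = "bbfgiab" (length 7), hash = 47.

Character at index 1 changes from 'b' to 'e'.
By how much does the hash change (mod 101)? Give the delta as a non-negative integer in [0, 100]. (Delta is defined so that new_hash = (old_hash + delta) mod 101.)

Delta formula: (val(new) - val(old)) * B^(n-1-k) mod M
  val('e') - val('b') = 5 - 2 = 3
  B^(n-1-k) = 11^5 mod 101 = 57
  Delta = 3 * 57 mod 101 = 70

Answer: 70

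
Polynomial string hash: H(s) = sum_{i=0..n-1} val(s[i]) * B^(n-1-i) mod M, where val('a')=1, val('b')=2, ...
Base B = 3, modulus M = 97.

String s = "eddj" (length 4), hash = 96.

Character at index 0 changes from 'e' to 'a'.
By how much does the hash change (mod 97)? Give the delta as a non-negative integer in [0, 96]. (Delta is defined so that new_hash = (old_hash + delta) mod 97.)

Delta formula: (val(new) - val(old)) * B^(n-1-k) mod M
  val('a') - val('e') = 1 - 5 = -4
  B^(n-1-k) = 3^3 mod 97 = 27
  Delta = -4 * 27 mod 97 = 86

Answer: 86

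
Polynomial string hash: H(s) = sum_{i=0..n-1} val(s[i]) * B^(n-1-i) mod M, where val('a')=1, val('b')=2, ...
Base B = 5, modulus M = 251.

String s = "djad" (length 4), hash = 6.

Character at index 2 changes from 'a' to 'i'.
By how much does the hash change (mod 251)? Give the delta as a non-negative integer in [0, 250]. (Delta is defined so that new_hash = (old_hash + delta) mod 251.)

Answer: 40

Derivation:
Delta formula: (val(new) - val(old)) * B^(n-1-k) mod M
  val('i') - val('a') = 9 - 1 = 8
  B^(n-1-k) = 5^1 mod 251 = 5
  Delta = 8 * 5 mod 251 = 40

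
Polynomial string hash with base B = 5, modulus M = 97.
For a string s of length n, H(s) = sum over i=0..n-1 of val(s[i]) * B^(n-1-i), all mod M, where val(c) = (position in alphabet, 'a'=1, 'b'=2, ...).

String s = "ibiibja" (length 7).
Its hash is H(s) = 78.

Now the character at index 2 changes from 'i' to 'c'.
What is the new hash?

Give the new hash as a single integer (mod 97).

val('i') = 9, val('c') = 3
Position k = 2, exponent = n-1-k = 4
B^4 mod M = 5^4 mod 97 = 43
Delta = (3 - 9) * 43 mod 97 = 33
New hash = (78 + 33) mod 97 = 14

Answer: 14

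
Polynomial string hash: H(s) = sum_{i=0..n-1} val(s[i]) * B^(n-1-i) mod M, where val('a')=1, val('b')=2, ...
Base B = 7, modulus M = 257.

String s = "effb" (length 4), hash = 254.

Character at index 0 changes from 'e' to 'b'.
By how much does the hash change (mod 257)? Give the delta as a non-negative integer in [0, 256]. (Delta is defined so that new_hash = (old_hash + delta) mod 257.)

Delta formula: (val(new) - val(old)) * B^(n-1-k) mod M
  val('b') - val('e') = 2 - 5 = -3
  B^(n-1-k) = 7^3 mod 257 = 86
  Delta = -3 * 86 mod 257 = 256

Answer: 256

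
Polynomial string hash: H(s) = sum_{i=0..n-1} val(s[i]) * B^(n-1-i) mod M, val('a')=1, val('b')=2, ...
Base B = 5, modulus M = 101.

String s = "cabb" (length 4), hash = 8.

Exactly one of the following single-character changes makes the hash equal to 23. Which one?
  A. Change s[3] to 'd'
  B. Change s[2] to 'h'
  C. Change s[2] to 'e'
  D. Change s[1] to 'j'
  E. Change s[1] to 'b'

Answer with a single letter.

Option A: s[3]='b'->'d', delta=(4-2)*5^0 mod 101 = 2, hash=8+2 mod 101 = 10
Option B: s[2]='b'->'h', delta=(8-2)*5^1 mod 101 = 30, hash=8+30 mod 101 = 38
Option C: s[2]='b'->'e', delta=(5-2)*5^1 mod 101 = 15, hash=8+15 mod 101 = 23 <-- target
Option D: s[1]='a'->'j', delta=(10-1)*5^2 mod 101 = 23, hash=8+23 mod 101 = 31
Option E: s[1]='a'->'b', delta=(2-1)*5^2 mod 101 = 25, hash=8+25 mod 101 = 33

Answer: C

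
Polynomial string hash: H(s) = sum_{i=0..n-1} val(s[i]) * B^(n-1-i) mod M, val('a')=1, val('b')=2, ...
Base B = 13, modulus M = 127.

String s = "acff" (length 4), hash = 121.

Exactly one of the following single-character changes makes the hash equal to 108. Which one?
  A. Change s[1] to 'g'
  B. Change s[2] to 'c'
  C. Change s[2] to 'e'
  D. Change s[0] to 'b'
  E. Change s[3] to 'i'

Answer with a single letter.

Option A: s[1]='c'->'g', delta=(7-3)*13^2 mod 127 = 41, hash=121+41 mod 127 = 35
Option B: s[2]='f'->'c', delta=(3-6)*13^1 mod 127 = 88, hash=121+88 mod 127 = 82
Option C: s[2]='f'->'e', delta=(5-6)*13^1 mod 127 = 114, hash=121+114 mod 127 = 108 <-- target
Option D: s[0]='a'->'b', delta=(2-1)*13^3 mod 127 = 38, hash=121+38 mod 127 = 32
Option E: s[3]='f'->'i', delta=(9-6)*13^0 mod 127 = 3, hash=121+3 mod 127 = 124

Answer: C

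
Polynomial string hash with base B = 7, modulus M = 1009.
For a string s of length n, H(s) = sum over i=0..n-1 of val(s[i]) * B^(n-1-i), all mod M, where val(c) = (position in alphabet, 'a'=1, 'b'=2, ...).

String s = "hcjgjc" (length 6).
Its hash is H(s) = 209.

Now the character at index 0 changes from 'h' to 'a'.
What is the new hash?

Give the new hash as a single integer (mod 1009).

Answer: 613

Derivation:
val('h') = 8, val('a') = 1
Position k = 0, exponent = n-1-k = 5
B^5 mod M = 7^5 mod 1009 = 663
Delta = (1 - 8) * 663 mod 1009 = 404
New hash = (209 + 404) mod 1009 = 613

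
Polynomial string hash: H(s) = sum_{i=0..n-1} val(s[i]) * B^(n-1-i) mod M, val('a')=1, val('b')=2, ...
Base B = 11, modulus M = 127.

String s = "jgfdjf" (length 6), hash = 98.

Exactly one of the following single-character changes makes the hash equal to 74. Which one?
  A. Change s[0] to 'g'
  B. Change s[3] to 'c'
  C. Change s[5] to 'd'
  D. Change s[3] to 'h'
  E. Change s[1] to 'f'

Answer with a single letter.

Option A: s[0]='j'->'g', delta=(7-10)*11^5 mod 127 = 82, hash=98+82 mod 127 = 53
Option B: s[3]='d'->'c', delta=(3-4)*11^2 mod 127 = 6, hash=98+6 mod 127 = 104
Option C: s[5]='f'->'d', delta=(4-6)*11^0 mod 127 = 125, hash=98+125 mod 127 = 96
Option D: s[3]='d'->'h', delta=(8-4)*11^2 mod 127 = 103, hash=98+103 mod 127 = 74 <-- target
Option E: s[1]='g'->'f', delta=(6-7)*11^4 mod 127 = 91, hash=98+91 mod 127 = 62

Answer: D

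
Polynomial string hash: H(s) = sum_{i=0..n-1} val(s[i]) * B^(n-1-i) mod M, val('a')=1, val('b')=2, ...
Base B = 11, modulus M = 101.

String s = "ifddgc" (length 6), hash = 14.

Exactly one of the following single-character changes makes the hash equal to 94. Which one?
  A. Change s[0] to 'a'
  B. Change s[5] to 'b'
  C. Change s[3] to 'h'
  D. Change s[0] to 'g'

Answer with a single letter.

Option A: s[0]='i'->'a', delta=(1-9)*11^5 mod 101 = 49, hash=14+49 mod 101 = 63
Option B: s[5]='c'->'b', delta=(2-3)*11^0 mod 101 = 100, hash=14+100 mod 101 = 13
Option C: s[3]='d'->'h', delta=(8-4)*11^2 mod 101 = 80, hash=14+80 mod 101 = 94 <-- target
Option D: s[0]='i'->'g', delta=(7-9)*11^5 mod 101 = 88, hash=14+88 mod 101 = 1

Answer: C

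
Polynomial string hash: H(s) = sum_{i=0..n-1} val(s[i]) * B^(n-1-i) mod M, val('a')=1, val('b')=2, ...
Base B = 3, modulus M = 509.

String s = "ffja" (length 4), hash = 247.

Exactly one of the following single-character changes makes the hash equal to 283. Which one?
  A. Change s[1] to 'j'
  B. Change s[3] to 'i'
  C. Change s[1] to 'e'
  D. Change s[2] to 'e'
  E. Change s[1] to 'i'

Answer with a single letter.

Option A: s[1]='f'->'j', delta=(10-6)*3^2 mod 509 = 36, hash=247+36 mod 509 = 283 <-- target
Option B: s[3]='a'->'i', delta=(9-1)*3^0 mod 509 = 8, hash=247+8 mod 509 = 255
Option C: s[1]='f'->'e', delta=(5-6)*3^2 mod 509 = 500, hash=247+500 mod 509 = 238
Option D: s[2]='j'->'e', delta=(5-10)*3^1 mod 509 = 494, hash=247+494 mod 509 = 232
Option E: s[1]='f'->'i', delta=(9-6)*3^2 mod 509 = 27, hash=247+27 mod 509 = 274

Answer: A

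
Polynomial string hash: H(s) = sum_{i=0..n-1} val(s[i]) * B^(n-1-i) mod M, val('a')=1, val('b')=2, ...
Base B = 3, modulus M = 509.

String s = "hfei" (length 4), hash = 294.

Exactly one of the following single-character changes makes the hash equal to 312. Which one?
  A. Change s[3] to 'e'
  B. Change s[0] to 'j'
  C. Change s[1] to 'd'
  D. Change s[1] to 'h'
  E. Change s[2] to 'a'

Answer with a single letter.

Answer: D

Derivation:
Option A: s[3]='i'->'e', delta=(5-9)*3^0 mod 509 = 505, hash=294+505 mod 509 = 290
Option B: s[0]='h'->'j', delta=(10-8)*3^3 mod 509 = 54, hash=294+54 mod 509 = 348
Option C: s[1]='f'->'d', delta=(4-6)*3^2 mod 509 = 491, hash=294+491 mod 509 = 276
Option D: s[1]='f'->'h', delta=(8-6)*3^2 mod 509 = 18, hash=294+18 mod 509 = 312 <-- target
Option E: s[2]='e'->'a', delta=(1-5)*3^1 mod 509 = 497, hash=294+497 mod 509 = 282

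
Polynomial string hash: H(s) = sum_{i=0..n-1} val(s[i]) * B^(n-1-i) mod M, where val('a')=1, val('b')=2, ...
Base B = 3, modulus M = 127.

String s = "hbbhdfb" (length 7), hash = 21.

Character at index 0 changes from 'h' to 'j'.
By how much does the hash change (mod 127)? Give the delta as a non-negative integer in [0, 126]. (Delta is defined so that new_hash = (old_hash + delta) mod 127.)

Delta formula: (val(new) - val(old)) * B^(n-1-k) mod M
  val('j') - val('h') = 10 - 8 = 2
  B^(n-1-k) = 3^6 mod 127 = 94
  Delta = 2 * 94 mod 127 = 61

Answer: 61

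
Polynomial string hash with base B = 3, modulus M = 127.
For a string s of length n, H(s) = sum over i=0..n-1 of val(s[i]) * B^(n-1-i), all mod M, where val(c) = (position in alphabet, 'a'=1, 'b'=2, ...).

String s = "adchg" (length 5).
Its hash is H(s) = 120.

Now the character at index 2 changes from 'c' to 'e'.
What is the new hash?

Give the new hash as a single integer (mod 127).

val('c') = 3, val('e') = 5
Position k = 2, exponent = n-1-k = 2
B^2 mod M = 3^2 mod 127 = 9
Delta = (5 - 3) * 9 mod 127 = 18
New hash = (120 + 18) mod 127 = 11

Answer: 11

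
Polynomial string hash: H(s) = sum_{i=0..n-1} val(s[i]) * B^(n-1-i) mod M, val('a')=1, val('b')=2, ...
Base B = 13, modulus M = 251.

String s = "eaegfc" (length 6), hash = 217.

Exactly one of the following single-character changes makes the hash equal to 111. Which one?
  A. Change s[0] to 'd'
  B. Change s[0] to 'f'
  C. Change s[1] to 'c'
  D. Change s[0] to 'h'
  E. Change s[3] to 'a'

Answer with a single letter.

Option A: s[0]='e'->'d', delta=(4-5)*13^5 mod 251 = 187, hash=217+187 mod 251 = 153
Option B: s[0]='e'->'f', delta=(6-5)*13^5 mod 251 = 64, hash=217+64 mod 251 = 30
Option C: s[1]='a'->'c', delta=(3-1)*13^4 mod 251 = 145, hash=217+145 mod 251 = 111 <-- target
Option D: s[0]='e'->'h', delta=(8-5)*13^5 mod 251 = 192, hash=217+192 mod 251 = 158
Option E: s[3]='g'->'a', delta=(1-7)*13^2 mod 251 = 241, hash=217+241 mod 251 = 207

Answer: C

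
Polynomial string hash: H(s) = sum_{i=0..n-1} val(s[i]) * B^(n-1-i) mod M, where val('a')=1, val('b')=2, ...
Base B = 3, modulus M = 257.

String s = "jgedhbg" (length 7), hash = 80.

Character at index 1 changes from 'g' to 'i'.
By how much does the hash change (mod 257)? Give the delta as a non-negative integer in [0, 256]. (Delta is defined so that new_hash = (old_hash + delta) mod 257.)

Answer: 229

Derivation:
Delta formula: (val(new) - val(old)) * B^(n-1-k) mod M
  val('i') - val('g') = 9 - 7 = 2
  B^(n-1-k) = 3^5 mod 257 = 243
  Delta = 2 * 243 mod 257 = 229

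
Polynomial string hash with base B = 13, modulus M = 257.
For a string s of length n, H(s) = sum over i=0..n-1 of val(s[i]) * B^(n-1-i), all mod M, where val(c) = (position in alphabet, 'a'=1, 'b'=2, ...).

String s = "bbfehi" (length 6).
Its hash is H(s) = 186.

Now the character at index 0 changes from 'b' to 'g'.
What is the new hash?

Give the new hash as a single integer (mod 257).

val('b') = 2, val('g') = 7
Position k = 0, exponent = n-1-k = 5
B^5 mod M = 13^5 mod 257 = 185
Delta = (7 - 2) * 185 mod 257 = 154
New hash = (186 + 154) mod 257 = 83

Answer: 83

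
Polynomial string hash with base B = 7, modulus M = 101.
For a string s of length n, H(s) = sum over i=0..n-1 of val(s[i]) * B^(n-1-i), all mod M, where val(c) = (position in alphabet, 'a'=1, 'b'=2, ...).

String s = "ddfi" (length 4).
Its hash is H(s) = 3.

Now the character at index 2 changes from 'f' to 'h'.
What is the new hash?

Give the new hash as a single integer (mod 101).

Answer: 17

Derivation:
val('f') = 6, val('h') = 8
Position k = 2, exponent = n-1-k = 1
B^1 mod M = 7^1 mod 101 = 7
Delta = (8 - 6) * 7 mod 101 = 14
New hash = (3 + 14) mod 101 = 17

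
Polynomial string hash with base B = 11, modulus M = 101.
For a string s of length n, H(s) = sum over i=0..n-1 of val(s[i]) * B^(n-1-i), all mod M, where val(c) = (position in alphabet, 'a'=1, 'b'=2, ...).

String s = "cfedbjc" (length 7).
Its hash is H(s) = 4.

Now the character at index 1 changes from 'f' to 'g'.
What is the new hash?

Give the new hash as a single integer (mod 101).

Answer: 61

Derivation:
val('f') = 6, val('g') = 7
Position k = 1, exponent = n-1-k = 5
B^5 mod M = 11^5 mod 101 = 57
Delta = (7 - 6) * 57 mod 101 = 57
New hash = (4 + 57) mod 101 = 61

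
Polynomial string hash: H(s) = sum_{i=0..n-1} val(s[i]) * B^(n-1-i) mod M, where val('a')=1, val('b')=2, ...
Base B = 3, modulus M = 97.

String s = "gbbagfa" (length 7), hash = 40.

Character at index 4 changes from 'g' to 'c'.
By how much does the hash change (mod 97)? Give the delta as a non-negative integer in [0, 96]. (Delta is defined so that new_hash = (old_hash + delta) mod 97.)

Answer: 61

Derivation:
Delta formula: (val(new) - val(old)) * B^(n-1-k) mod M
  val('c') - val('g') = 3 - 7 = -4
  B^(n-1-k) = 3^2 mod 97 = 9
  Delta = -4 * 9 mod 97 = 61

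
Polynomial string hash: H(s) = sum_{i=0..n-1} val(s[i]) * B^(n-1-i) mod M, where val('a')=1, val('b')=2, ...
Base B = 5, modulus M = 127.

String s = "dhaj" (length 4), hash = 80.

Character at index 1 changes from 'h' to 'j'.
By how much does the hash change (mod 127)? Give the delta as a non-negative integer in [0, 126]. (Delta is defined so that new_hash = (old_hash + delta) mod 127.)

Delta formula: (val(new) - val(old)) * B^(n-1-k) mod M
  val('j') - val('h') = 10 - 8 = 2
  B^(n-1-k) = 5^2 mod 127 = 25
  Delta = 2 * 25 mod 127 = 50

Answer: 50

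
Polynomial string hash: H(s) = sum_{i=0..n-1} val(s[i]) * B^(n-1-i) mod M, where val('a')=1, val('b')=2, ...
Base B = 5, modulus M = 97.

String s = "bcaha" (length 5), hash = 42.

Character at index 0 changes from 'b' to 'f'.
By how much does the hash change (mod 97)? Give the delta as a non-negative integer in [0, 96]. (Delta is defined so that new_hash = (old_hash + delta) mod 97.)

Delta formula: (val(new) - val(old)) * B^(n-1-k) mod M
  val('f') - val('b') = 6 - 2 = 4
  B^(n-1-k) = 5^4 mod 97 = 43
  Delta = 4 * 43 mod 97 = 75

Answer: 75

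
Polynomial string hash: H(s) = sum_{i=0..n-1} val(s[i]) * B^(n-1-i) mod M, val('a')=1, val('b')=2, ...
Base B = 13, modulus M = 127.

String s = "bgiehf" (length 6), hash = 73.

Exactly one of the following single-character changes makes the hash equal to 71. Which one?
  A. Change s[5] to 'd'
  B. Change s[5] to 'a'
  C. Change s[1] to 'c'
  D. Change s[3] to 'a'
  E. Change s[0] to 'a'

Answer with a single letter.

Option A: s[5]='f'->'d', delta=(4-6)*13^0 mod 127 = 125, hash=73+125 mod 127 = 71 <-- target
Option B: s[5]='f'->'a', delta=(1-6)*13^0 mod 127 = 122, hash=73+122 mod 127 = 68
Option C: s[1]='g'->'c', delta=(3-7)*13^4 mod 127 = 56, hash=73+56 mod 127 = 2
Option D: s[3]='e'->'a', delta=(1-5)*13^2 mod 127 = 86, hash=73+86 mod 127 = 32
Option E: s[0]='b'->'a', delta=(1-2)*13^5 mod 127 = 55, hash=73+55 mod 127 = 1

Answer: A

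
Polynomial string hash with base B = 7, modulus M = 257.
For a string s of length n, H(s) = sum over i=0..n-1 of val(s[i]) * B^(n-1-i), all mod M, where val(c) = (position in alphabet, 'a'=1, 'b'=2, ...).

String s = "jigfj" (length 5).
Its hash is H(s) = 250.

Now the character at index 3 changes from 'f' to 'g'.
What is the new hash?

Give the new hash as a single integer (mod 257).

Answer: 0

Derivation:
val('f') = 6, val('g') = 7
Position k = 3, exponent = n-1-k = 1
B^1 mod M = 7^1 mod 257 = 7
Delta = (7 - 6) * 7 mod 257 = 7
New hash = (250 + 7) mod 257 = 0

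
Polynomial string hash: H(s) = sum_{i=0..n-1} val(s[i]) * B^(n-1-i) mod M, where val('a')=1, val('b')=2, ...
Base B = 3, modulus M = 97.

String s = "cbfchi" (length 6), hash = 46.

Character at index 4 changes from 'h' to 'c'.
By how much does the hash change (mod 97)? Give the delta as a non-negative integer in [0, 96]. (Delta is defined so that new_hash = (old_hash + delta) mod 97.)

Answer: 82

Derivation:
Delta formula: (val(new) - val(old)) * B^(n-1-k) mod M
  val('c') - val('h') = 3 - 8 = -5
  B^(n-1-k) = 3^1 mod 97 = 3
  Delta = -5 * 3 mod 97 = 82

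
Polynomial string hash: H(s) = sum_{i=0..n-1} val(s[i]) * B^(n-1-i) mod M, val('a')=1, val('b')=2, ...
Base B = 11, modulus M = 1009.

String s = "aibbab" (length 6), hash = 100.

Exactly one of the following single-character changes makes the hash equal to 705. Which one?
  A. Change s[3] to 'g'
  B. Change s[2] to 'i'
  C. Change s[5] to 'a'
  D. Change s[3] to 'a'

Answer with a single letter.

Answer: A

Derivation:
Option A: s[3]='b'->'g', delta=(7-2)*11^2 mod 1009 = 605, hash=100+605 mod 1009 = 705 <-- target
Option B: s[2]='b'->'i', delta=(9-2)*11^3 mod 1009 = 236, hash=100+236 mod 1009 = 336
Option C: s[5]='b'->'a', delta=(1-2)*11^0 mod 1009 = 1008, hash=100+1008 mod 1009 = 99
Option D: s[3]='b'->'a', delta=(1-2)*11^2 mod 1009 = 888, hash=100+888 mod 1009 = 988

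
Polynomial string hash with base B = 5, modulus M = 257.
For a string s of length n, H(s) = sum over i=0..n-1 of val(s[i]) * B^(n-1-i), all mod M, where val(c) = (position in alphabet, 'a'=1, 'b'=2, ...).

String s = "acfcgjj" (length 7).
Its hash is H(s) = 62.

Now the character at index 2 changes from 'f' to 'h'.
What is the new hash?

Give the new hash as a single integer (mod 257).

val('f') = 6, val('h') = 8
Position k = 2, exponent = n-1-k = 4
B^4 mod M = 5^4 mod 257 = 111
Delta = (8 - 6) * 111 mod 257 = 222
New hash = (62 + 222) mod 257 = 27

Answer: 27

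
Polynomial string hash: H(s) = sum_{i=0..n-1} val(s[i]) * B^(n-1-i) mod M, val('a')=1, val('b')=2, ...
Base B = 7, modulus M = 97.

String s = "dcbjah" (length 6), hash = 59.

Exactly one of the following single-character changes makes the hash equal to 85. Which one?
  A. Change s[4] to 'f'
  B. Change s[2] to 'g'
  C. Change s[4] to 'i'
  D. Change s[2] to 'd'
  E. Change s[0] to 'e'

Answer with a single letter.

Option A: s[4]='a'->'f', delta=(6-1)*7^1 mod 97 = 35, hash=59+35 mod 97 = 94
Option B: s[2]='b'->'g', delta=(7-2)*7^3 mod 97 = 66, hash=59+66 mod 97 = 28
Option C: s[4]='a'->'i', delta=(9-1)*7^1 mod 97 = 56, hash=59+56 mod 97 = 18
Option D: s[2]='b'->'d', delta=(4-2)*7^3 mod 97 = 7, hash=59+7 mod 97 = 66
Option E: s[0]='d'->'e', delta=(5-4)*7^5 mod 97 = 26, hash=59+26 mod 97 = 85 <-- target

Answer: E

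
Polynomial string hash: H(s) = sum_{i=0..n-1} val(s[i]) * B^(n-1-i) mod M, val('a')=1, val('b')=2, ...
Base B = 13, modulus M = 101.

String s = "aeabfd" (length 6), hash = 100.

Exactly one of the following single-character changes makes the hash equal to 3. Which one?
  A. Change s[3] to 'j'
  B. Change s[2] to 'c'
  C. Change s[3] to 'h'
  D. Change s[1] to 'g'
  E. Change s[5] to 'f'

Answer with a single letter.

Answer: C

Derivation:
Option A: s[3]='b'->'j', delta=(10-2)*13^2 mod 101 = 39, hash=100+39 mod 101 = 38
Option B: s[2]='a'->'c', delta=(3-1)*13^3 mod 101 = 51, hash=100+51 mod 101 = 50
Option C: s[3]='b'->'h', delta=(8-2)*13^2 mod 101 = 4, hash=100+4 mod 101 = 3 <-- target
Option D: s[1]='e'->'g', delta=(7-5)*13^4 mod 101 = 57, hash=100+57 mod 101 = 56
Option E: s[5]='d'->'f', delta=(6-4)*13^0 mod 101 = 2, hash=100+2 mod 101 = 1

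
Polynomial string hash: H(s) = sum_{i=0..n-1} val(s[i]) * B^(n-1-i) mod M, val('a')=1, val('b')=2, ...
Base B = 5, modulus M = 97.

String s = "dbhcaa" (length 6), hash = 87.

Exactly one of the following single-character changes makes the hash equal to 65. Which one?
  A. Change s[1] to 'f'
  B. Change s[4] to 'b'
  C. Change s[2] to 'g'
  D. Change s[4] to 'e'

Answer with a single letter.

Option A: s[1]='b'->'f', delta=(6-2)*5^4 mod 97 = 75, hash=87+75 mod 97 = 65 <-- target
Option B: s[4]='a'->'b', delta=(2-1)*5^1 mod 97 = 5, hash=87+5 mod 97 = 92
Option C: s[2]='h'->'g', delta=(7-8)*5^3 mod 97 = 69, hash=87+69 mod 97 = 59
Option D: s[4]='a'->'e', delta=(5-1)*5^1 mod 97 = 20, hash=87+20 mod 97 = 10

Answer: A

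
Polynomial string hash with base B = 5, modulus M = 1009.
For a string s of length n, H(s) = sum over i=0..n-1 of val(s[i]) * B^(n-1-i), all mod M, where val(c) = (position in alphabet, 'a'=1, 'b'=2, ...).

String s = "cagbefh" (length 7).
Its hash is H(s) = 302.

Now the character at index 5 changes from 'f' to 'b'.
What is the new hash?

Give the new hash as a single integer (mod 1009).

Answer: 282

Derivation:
val('f') = 6, val('b') = 2
Position k = 5, exponent = n-1-k = 1
B^1 mod M = 5^1 mod 1009 = 5
Delta = (2 - 6) * 5 mod 1009 = 989
New hash = (302 + 989) mod 1009 = 282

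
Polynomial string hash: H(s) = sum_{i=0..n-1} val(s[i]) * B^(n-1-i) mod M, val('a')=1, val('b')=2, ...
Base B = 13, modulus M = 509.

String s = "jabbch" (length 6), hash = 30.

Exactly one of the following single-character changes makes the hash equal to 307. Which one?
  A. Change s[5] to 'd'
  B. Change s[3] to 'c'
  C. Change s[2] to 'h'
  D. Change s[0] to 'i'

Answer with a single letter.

Option A: s[5]='h'->'d', delta=(4-8)*13^0 mod 509 = 505, hash=30+505 mod 509 = 26
Option B: s[3]='b'->'c', delta=(3-2)*13^2 mod 509 = 169, hash=30+169 mod 509 = 199
Option C: s[2]='b'->'h', delta=(8-2)*13^3 mod 509 = 457, hash=30+457 mod 509 = 487
Option D: s[0]='j'->'i', delta=(9-10)*13^5 mod 509 = 277, hash=30+277 mod 509 = 307 <-- target

Answer: D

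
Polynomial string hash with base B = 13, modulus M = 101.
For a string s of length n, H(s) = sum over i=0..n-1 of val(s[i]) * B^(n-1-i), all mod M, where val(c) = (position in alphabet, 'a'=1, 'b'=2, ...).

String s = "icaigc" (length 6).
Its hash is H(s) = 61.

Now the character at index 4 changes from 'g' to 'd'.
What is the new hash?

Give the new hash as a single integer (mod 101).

Answer: 22

Derivation:
val('g') = 7, val('d') = 4
Position k = 4, exponent = n-1-k = 1
B^1 mod M = 13^1 mod 101 = 13
Delta = (4 - 7) * 13 mod 101 = 62
New hash = (61 + 62) mod 101 = 22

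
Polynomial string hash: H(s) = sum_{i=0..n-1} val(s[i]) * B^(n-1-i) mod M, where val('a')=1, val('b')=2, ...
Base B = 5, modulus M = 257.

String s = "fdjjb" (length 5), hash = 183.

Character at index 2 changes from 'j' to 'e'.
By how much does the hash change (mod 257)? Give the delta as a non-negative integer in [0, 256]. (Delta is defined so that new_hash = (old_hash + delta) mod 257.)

Delta formula: (val(new) - val(old)) * B^(n-1-k) mod M
  val('e') - val('j') = 5 - 10 = -5
  B^(n-1-k) = 5^2 mod 257 = 25
  Delta = -5 * 25 mod 257 = 132

Answer: 132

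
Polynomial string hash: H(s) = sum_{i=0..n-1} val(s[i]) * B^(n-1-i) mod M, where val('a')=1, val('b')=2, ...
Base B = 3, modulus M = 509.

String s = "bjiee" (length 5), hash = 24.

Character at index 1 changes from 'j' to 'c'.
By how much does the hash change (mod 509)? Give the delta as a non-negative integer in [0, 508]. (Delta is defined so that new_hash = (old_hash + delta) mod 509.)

Answer: 320

Derivation:
Delta formula: (val(new) - val(old)) * B^(n-1-k) mod M
  val('c') - val('j') = 3 - 10 = -7
  B^(n-1-k) = 3^3 mod 509 = 27
  Delta = -7 * 27 mod 509 = 320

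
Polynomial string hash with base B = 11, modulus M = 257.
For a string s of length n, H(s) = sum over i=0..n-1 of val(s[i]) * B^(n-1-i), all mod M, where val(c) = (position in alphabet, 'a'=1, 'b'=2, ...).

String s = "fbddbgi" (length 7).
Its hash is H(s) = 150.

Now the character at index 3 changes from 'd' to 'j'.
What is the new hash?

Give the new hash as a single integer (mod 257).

Answer: 169

Derivation:
val('d') = 4, val('j') = 10
Position k = 3, exponent = n-1-k = 3
B^3 mod M = 11^3 mod 257 = 46
Delta = (10 - 4) * 46 mod 257 = 19
New hash = (150 + 19) mod 257 = 169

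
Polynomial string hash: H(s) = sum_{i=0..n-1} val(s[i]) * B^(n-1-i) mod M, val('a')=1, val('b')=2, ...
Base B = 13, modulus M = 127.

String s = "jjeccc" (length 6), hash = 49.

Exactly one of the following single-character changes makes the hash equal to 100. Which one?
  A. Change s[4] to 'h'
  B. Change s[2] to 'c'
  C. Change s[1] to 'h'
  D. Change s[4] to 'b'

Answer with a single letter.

Answer: B

Derivation:
Option A: s[4]='c'->'h', delta=(8-3)*13^1 mod 127 = 65, hash=49+65 mod 127 = 114
Option B: s[2]='e'->'c', delta=(3-5)*13^3 mod 127 = 51, hash=49+51 mod 127 = 100 <-- target
Option C: s[1]='j'->'h', delta=(8-10)*13^4 mod 127 = 28, hash=49+28 mod 127 = 77
Option D: s[4]='c'->'b', delta=(2-3)*13^1 mod 127 = 114, hash=49+114 mod 127 = 36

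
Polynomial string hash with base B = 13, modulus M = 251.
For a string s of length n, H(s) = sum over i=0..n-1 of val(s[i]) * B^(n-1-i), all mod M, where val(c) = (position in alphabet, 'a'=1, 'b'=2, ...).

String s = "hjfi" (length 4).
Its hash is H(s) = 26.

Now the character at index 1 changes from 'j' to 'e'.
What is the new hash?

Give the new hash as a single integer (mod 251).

val('j') = 10, val('e') = 5
Position k = 1, exponent = n-1-k = 2
B^2 mod M = 13^2 mod 251 = 169
Delta = (5 - 10) * 169 mod 251 = 159
New hash = (26 + 159) mod 251 = 185

Answer: 185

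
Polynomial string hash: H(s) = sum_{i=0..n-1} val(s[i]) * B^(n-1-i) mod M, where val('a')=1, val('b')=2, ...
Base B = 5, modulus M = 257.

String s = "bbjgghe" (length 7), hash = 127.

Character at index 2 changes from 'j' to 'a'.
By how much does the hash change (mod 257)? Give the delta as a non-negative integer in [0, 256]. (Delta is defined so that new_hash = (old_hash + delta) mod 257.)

Answer: 29

Derivation:
Delta formula: (val(new) - val(old)) * B^(n-1-k) mod M
  val('a') - val('j') = 1 - 10 = -9
  B^(n-1-k) = 5^4 mod 257 = 111
  Delta = -9 * 111 mod 257 = 29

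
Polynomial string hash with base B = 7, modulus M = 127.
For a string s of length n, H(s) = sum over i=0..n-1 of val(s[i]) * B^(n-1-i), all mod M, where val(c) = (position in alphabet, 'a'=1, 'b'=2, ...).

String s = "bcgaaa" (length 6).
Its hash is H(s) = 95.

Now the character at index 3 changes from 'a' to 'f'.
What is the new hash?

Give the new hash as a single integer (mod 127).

val('a') = 1, val('f') = 6
Position k = 3, exponent = n-1-k = 2
B^2 mod M = 7^2 mod 127 = 49
Delta = (6 - 1) * 49 mod 127 = 118
New hash = (95 + 118) mod 127 = 86

Answer: 86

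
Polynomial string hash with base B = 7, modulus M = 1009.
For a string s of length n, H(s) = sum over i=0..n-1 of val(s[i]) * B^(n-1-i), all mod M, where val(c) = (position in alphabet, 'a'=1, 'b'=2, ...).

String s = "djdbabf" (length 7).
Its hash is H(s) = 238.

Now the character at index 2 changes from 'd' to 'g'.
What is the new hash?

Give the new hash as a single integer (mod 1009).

val('d') = 4, val('g') = 7
Position k = 2, exponent = n-1-k = 4
B^4 mod M = 7^4 mod 1009 = 383
Delta = (7 - 4) * 383 mod 1009 = 140
New hash = (238 + 140) mod 1009 = 378

Answer: 378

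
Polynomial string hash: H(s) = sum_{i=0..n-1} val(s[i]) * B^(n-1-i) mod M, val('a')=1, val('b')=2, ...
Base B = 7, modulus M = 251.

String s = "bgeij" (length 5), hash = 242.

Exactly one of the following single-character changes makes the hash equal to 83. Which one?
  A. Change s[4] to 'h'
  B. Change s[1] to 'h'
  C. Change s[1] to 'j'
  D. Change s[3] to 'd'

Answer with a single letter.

Answer: B

Derivation:
Option A: s[4]='j'->'h', delta=(8-10)*7^0 mod 251 = 249, hash=242+249 mod 251 = 240
Option B: s[1]='g'->'h', delta=(8-7)*7^3 mod 251 = 92, hash=242+92 mod 251 = 83 <-- target
Option C: s[1]='g'->'j', delta=(10-7)*7^3 mod 251 = 25, hash=242+25 mod 251 = 16
Option D: s[3]='i'->'d', delta=(4-9)*7^1 mod 251 = 216, hash=242+216 mod 251 = 207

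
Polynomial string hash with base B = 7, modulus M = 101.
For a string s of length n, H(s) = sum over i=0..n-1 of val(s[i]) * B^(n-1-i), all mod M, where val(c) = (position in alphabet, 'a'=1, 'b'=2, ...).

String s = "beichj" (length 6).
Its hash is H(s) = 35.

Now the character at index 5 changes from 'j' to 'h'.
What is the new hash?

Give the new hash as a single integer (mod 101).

val('j') = 10, val('h') = 8
Position k = 5, exponent = n-1-k = 0
B^0 mod M = 7^0 mod 101 = 1
Delta = (8 - 10) * 1 mod 101 = 99
New hash = (35 + 99) mod 101 = 33

Answer: 33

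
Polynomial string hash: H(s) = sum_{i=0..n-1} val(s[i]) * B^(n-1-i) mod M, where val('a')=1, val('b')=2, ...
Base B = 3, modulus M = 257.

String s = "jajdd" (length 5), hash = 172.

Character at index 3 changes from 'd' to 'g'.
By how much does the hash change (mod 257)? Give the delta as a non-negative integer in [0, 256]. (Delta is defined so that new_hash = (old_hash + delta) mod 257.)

Answer: 9

Derivation:
Delta formula: (val(new) - val(old)) * B^(n-1-k) mod M
  val('g') - val('d') = 7 - 4 = 3
  B^(n-1-k) = 3^1 mod 257 = 3
  Delta = 3 * 3 mod 257 = 9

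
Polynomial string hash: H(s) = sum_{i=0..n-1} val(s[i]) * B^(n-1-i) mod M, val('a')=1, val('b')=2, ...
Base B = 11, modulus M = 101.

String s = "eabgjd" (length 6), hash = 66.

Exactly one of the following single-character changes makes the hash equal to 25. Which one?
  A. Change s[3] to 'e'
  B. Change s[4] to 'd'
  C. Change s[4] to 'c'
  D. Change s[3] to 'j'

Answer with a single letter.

Option A: s[3]='g'->'e', delta=(5-7)*11^2 mod 101 = 61, hash=66+61 mod 101 = 26
Option B: s[4]='j'->'d', delta=(4-10)*11^1 mod 101 = 35, hash=66+35 mod 101 = 0
Option C: s[4]='j'->'c', delta=(3-10)*11^1 mod 101 = 24, hash=66+24 mod 101 = 90
Option D: s[3]='g'->'j', delta=(10-7)*11^2 mod 101 = 60, hash=66+60 mod 101 = 25 <-- target

Answer: D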